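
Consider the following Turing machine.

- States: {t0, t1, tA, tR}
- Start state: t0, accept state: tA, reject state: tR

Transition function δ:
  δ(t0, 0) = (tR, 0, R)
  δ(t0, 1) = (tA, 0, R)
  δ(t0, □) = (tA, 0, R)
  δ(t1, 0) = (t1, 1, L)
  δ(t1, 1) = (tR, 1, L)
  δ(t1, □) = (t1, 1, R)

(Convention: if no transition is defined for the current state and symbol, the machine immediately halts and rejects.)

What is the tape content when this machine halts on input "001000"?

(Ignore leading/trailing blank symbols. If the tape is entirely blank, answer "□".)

Execution trace:
Initial: [t0]001000
Step 1: δ(t0, 0) = (tR, 0, R) → 0[tR]01000

The machine reaches the reject state tR and halts.

Final tape (ignoring leading/trailing blanks): 001000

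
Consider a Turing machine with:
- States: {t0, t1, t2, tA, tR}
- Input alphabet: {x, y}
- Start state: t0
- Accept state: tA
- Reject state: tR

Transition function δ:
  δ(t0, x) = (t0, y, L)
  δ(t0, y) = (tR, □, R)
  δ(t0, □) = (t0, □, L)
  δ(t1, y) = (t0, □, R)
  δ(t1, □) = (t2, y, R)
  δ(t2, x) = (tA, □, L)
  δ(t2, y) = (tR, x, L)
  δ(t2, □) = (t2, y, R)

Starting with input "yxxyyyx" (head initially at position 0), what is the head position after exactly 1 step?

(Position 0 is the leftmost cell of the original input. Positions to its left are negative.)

Execution trace (head position shown):
Step 0: [t0]yxxyyyx  (head at position 0)
Step 1: move right → □[tR]xxyyyx  (head at position 1)

After 1 step, the head is at position 1.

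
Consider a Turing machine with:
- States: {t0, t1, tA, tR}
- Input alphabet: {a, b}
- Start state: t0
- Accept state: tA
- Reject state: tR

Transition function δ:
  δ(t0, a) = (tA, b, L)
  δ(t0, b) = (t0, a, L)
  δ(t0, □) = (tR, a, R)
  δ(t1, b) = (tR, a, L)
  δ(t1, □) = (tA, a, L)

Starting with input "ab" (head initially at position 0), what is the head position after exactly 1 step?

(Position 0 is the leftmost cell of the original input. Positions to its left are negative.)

Execution trace (head position shown):
Step 0: [t0]ab  (head at position 0)
Step 1: move left → [tA]□bb  (head at position -1)

After 1 step, the head is at position -1.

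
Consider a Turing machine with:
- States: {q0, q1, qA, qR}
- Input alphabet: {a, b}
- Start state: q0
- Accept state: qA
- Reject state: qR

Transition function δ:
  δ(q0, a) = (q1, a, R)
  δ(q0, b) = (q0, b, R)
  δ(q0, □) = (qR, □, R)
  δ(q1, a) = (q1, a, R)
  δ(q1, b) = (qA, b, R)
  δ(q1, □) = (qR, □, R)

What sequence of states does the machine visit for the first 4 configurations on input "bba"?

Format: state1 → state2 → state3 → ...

Execution trace:
Initial: [q0]bba
Step 1: δ(q0, b) = (q0, b, R) → b[q0]ba
Step 2: δ(q0, b) = (q0, b, R) → bb[q0]a
Step 3: δ(q0, a) = (q1, a, R) → bba[q1]□

State sequence: q0 → q0 → q0 → q1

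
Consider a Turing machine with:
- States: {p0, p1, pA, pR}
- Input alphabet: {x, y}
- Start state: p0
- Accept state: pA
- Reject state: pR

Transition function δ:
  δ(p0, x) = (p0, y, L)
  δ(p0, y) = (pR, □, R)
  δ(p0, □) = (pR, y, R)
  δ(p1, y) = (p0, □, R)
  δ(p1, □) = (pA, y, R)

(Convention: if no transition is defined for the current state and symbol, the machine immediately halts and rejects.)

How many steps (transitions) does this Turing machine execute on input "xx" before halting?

Execution trace:
Initial: [p0]xx
Step 1: δ(p0, x) = (p0, y, L) → [p0]□yx
Step 2: δ(p0, □) = (pR, y, R) → y[pR]yx

The machine reaches the reject state pR and halts.

The machine executed 2 steps before halting.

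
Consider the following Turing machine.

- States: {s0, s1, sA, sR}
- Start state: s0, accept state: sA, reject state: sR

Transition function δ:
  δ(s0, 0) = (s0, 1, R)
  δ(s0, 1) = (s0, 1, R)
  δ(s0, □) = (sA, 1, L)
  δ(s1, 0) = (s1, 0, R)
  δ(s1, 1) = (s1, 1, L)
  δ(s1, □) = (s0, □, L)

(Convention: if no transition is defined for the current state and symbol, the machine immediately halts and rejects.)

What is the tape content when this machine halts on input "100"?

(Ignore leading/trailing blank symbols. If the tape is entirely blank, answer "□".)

Execution trace:
Initial: [s0]100
Step 1: δ(s0, 1) = (s0, 1, R) → 1[s0]00
Step 2: δ(s0, 0) = (s0, 1, R) → 11[s0]0
Step 3: δ(s0, 0) = (s0, 1, R) → 111[s0]□
Step 4: δ(s0, □) = (sA, 1, L) → 11[sA]11

The machine reaches the accept state sA and halts.

Final tape (ignoring leading/trailing blanks): 1111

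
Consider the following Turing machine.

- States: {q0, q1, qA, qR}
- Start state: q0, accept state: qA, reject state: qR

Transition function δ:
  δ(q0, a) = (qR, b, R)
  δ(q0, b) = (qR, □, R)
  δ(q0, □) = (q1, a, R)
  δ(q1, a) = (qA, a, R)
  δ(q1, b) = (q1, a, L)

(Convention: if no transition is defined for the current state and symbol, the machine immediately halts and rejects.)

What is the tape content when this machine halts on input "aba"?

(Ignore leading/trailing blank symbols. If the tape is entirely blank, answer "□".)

Execution trace:
Initial: [q0]aba
Step 1: δ(q0, a) = (qR, b, R) → b[qR]ba

The machine reaches the reject state qR and halts.

Final tape (ignoring leading/trailing blanks): bba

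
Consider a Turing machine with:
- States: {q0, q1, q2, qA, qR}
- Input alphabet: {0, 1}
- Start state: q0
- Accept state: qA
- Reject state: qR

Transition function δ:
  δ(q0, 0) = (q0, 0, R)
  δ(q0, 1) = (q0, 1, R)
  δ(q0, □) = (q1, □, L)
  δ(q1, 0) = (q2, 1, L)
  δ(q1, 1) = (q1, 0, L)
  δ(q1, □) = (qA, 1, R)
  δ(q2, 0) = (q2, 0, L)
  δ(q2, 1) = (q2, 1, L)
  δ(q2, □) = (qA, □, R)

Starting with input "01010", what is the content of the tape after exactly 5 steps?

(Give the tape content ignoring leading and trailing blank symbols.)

Execution trace:
Initial: [q0]01010
Step 1: δ(q0, 0) = (q0, 0, R) → 0[q0]1010
Step 2: δ(q0, 1) = (q0, 1, R) → 01[q0]010
Step 3: δ(q0, 0) = (q0, 0, R) → 010[q0]10
Step 4: δ(q0, 1) = (q0, 1, R) → 0101[q0]0
Step 5: δ(q0, 0) = (q0, 0, R) → 01010[q0]□

After 5 steps, the tape (ignoring leading/trailing blanks) is: 01010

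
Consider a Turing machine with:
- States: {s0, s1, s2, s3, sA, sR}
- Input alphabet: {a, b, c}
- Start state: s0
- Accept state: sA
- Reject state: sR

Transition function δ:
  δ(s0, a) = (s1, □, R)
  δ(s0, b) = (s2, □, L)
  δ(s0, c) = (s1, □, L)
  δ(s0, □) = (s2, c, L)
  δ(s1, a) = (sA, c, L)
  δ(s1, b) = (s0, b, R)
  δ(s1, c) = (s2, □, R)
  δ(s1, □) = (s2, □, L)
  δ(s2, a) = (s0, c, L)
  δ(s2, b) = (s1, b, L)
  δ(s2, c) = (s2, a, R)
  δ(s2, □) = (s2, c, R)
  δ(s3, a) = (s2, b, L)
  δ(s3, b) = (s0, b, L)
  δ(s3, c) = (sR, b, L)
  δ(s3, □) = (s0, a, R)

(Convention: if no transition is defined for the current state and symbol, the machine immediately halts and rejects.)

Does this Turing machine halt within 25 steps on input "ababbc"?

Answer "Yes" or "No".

Execution trace:
Initial: [s0]ababbc
Step 1: δ(s0, a) = (s1, □, R) → □[s1]babbc
Step 2: δ(s1, b) = (s0, b, R) → □b[s0]abbc
Step 3: δ(s0, a) = (s1, □, R) → □b□[s1]bbc
Step 4: δ(s1, b) = (s0, b, R) → □b□b[s0]bc
Step 5: δ(s0, b) = (s2, □, L) → □b□[s2]b□c
Step 6: δ(s2, b) = (s1, b, L) → □b[s1]□b□c
Step 7: δ(s1, □) = (s2, □, L) → □[s2]b□b□c
Step 8: δ(s2, b) = (s1, b, L) → [s1]□b□b□c
Step 9: δ(s1, □) = (s2, □, L) → [s2]□□b□b□c
Step 10: δ(s2, □) = (s2, c, R) → c[s2]□b□b□c
Step 11: δ(s2, □) = (s2, c, R) → cc[s2]b□b□c
Step 12: δ(s2, b) = (s1, b, L) → c[s1]cb□b□c
Step 13: δ(s1, c) = (s2, □, R) → c□[s2]b□b□c
Step 14: δ(s2, b) = (s1, b, L) → c[s1]□b□b□c
Step 15: δ(s1, □) = (s2, □, L) → [s2]c□b□b□c
Step 16: δ(s2, c) = (s2, a, R) → a[s2]□b□b□c
Step 17: δ(s2, □) = (s2, c, R) → ac[s2]b□b□c
Step 18: δ(s2, b) = (s1, b, L) → a[s1]cb□b□c
Step 19: δ(s1, c) = (s2, □, R) → a□[s2]b□b□c
Step 20: δ(s2, b) = (s1, b, L) → a[s1]□b□b□c
Step 21: δ(s1, □) = (s2, □, L) → [s2]a□b□b□c
Step 22: δ(s2, a) = (s0, c, L) → [s0]□c□b□b□c
Step 23: δ(s0, □) = (s2, c, L) → [s2]□cc□b□b□c
Step 24: δ(s2, □) = (s2, c, R) → c[s2]cc□b□b□c
Step 25: δ(s2, c) = (s2, a, R) → ca[s2]c□b□b□c

The machine has not reached a halting state after 25 steps.
The machine did not halt within the 25-step bound.

Answer: No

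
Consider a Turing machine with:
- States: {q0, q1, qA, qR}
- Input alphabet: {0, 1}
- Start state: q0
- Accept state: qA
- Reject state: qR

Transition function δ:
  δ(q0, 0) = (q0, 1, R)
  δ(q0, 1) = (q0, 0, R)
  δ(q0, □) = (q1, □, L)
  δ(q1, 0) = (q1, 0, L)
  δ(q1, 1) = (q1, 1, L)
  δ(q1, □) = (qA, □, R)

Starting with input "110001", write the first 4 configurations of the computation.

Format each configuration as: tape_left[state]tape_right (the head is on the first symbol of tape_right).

Transitions applied:
Step 1: δ(q0, 1) = (q0, 0, R)
Step 2: δ(q0, 1) = (q0, 0, R)
Step 3: δ(q0, 0) = (q0, 1, R)

The first 4 configurations are:
[q0]110001 ⊢ 0[q0]10001 ⊢ 00[q0]0001 ⊢ 001[q0]001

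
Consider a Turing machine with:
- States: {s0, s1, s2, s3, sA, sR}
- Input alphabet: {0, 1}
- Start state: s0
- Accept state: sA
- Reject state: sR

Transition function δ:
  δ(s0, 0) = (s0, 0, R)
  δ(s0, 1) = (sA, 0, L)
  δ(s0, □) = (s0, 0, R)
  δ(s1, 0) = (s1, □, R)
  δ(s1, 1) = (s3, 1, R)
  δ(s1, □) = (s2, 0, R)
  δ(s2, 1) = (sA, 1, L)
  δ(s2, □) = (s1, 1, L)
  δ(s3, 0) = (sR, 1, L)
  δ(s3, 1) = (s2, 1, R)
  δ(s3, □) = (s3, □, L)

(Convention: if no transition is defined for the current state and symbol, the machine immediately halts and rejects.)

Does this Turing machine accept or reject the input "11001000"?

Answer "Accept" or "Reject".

Execution trace:
Initial: [s0]11001000
Step 1: δ(s0, 1) = (sA, 0, L) → [sA]□01001000

The machine reaches the accept state sA and halts.

Answer: Accept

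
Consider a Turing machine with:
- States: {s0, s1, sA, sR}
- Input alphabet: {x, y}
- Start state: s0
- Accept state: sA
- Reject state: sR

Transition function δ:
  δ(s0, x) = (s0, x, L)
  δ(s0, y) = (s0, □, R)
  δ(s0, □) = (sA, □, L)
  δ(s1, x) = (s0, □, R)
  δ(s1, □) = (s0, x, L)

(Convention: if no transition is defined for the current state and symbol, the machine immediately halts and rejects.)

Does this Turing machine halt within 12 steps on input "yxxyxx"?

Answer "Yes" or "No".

Execution trace:
Initial: [s0]yxxyxx
Step 1: δ(s0, y) = (s0, □, R) → □[s0]xxyxx
Step 2: δ(s0, x) = (s0, x, L) → [s0]□xxyxx
Step 3: δ(s0, □) = (sA, □, L) → [sA]□□xxyxx

The machine reaches the accept state sA and halts.
The machine halted after 3 steps (within the 12-step bound).

Answer: Yes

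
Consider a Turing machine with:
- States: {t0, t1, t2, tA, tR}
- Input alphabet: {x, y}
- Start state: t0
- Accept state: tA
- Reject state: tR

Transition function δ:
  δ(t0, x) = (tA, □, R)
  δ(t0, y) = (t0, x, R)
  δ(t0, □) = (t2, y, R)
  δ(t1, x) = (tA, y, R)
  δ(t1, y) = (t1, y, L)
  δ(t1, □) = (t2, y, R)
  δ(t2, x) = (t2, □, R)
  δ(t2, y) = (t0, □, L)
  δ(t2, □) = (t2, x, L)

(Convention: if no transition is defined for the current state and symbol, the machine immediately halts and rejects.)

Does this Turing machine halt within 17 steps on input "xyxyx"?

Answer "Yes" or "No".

Execution trace:
Initial: [t0]xyxyx
Step 1: δ(t0, x) = (tA, □, R) → □[tA]yxyx

The machine reaches the accept state tA and halts.
The machine halted after 1 step (within the 17-step bound).

Answer: Yes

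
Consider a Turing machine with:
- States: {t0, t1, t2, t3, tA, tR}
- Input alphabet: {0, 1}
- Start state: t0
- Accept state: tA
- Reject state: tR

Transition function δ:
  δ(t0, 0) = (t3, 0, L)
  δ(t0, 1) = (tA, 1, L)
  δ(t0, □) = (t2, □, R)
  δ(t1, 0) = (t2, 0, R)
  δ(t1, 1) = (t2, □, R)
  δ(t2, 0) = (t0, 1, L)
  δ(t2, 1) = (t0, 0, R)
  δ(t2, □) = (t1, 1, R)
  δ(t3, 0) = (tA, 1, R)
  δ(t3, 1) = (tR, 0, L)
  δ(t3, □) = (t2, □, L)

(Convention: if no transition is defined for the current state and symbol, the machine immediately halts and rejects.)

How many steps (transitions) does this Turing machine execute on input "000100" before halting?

Execution trace:
Initial: [t0]000100
Step 1: δ(t0, 0) = (t3, 0, L) → [t3]□000100
Step 2: δ(t3, □) = (t2, □, L) → [t2]□□000100
Step 3: δ(t2, □) = (t1, 1, R) → 1[t1]□000100

No transition is defined for δ(t1, □). By convention the machine halts and rejects.

The machine executed 3 steps before halting.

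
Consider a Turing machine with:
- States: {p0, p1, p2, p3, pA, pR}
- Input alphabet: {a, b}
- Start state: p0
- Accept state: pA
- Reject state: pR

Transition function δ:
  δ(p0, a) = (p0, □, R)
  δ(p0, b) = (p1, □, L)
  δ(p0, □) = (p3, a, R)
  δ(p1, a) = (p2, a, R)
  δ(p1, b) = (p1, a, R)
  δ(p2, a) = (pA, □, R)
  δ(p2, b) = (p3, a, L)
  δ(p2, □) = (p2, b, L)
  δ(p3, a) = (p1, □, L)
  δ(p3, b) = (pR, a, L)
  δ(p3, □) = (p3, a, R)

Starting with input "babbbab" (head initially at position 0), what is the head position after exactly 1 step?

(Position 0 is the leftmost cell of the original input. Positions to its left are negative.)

Execution trace (head position shown):
Step 0: [p0]babbbab  (head at position 0)
Step 1: move left → [p1]□□abbbab  (head at position -1)

After 1 step, the head is at position -1.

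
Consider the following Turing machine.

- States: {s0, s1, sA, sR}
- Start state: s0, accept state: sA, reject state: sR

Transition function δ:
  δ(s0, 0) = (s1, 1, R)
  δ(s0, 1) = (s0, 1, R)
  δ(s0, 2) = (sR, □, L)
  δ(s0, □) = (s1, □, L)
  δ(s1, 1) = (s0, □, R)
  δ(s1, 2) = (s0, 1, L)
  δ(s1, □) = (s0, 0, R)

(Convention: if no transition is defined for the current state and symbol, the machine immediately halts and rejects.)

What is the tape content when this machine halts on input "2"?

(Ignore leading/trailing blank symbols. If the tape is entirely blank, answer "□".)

Execution trace:
Initial: [s0]2
Step 1: δ(s0, 2) = (sR, □, L) → [sR]□□

The machine reaches the reject state sR and halts.

Final tape (ignoring leading/trailing blanks): □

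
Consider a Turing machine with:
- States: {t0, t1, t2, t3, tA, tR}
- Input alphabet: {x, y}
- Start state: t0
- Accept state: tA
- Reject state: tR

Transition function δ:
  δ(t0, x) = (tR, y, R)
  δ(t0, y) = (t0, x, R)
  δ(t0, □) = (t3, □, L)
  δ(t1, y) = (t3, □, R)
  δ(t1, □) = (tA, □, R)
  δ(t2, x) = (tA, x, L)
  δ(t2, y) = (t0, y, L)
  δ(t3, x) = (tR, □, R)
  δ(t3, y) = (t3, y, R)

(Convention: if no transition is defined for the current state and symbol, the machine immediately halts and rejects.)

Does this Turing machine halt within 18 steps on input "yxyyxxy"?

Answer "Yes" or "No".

Execution trace:
Initial: [t0]yxyyxxy
Step 1: δ(t0, y) = (t0, x, R) → x[t0]xyyxxy
Step 2: δ(t0, x) = (tR, y, R) → xy[tR]yyxxy

The machine reaches the reject state tR and halts.
The machine halted after 2 steps (within the 18-step bound).

Answer: Yes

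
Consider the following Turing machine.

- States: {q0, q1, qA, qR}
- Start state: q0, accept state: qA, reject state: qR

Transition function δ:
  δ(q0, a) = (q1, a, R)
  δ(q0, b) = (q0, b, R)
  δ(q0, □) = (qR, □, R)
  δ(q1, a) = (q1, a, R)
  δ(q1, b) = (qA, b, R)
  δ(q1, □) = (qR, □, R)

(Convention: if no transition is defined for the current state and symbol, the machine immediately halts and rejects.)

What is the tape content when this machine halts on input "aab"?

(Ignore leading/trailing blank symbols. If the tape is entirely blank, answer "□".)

Execution trace:
Initial: [q0]aab
Step 1: δ(q0, a) = (q1, a, R) → a[q1]ab
Step 2: δ(q1, a) = (q1, a, R) → aa[q1]b
Step 3: δ(q1, b) = (qA, b, R) → aab[qA]□

The machine reaches the accept state qA and halts.

Final tape (ignoring leading/trailing blanks): aab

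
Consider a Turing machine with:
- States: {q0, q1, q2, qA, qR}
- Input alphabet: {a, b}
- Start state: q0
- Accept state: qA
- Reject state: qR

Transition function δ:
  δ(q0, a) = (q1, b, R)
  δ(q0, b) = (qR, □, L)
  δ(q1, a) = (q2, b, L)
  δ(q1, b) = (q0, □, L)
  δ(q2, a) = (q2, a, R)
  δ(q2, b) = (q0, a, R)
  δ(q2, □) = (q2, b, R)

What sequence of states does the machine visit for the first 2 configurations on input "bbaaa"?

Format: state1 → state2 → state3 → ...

Execution trace:
Initial: [q0]bbaaa
Step 1: δ(q0, b) = (qR, □, L) → [qR]□□baaa

The machine reaches the reject state qR and halts.

State sequence: q0 → qR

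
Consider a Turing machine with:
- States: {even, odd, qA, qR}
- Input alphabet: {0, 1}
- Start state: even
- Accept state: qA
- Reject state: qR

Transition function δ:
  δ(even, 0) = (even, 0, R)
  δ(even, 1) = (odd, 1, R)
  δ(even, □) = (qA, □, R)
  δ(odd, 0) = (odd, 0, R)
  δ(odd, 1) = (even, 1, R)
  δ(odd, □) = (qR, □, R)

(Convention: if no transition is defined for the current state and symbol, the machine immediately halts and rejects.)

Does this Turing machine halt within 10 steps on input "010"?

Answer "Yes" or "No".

Execution trace:
Initial: [even]010
Step 1: δ(even, 0) = (even, 0, R) → 0[even]10
Step 2: δ(even, 1) = (odd, 1, R) → 01[odd]0
Step 3: δ(odd, 0) = (odd, 0, R) → 010[odd]□
Step 4: δ(odd, □) = (qR, □, R) → 010□[qR]□

The machine reaches the reject state qR and halts.
The machine halted after 4 steps (within the 10-step bound).

Answer: Yes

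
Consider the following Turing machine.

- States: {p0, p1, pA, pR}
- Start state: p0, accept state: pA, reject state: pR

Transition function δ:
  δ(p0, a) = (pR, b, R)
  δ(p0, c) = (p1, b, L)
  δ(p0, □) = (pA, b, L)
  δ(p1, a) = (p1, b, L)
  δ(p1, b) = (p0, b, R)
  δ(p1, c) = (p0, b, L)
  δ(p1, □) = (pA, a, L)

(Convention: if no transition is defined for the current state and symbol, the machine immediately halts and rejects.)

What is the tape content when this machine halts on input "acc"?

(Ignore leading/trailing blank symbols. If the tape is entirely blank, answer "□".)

Execution trace:
Initial: [p0]acc
Step 1: δ(p0, a) = (pR, b, R) → b[pR]cc

The machine reaches the reject state pR and halts.

Final tape (ignoring leading/trailing blanks): bcc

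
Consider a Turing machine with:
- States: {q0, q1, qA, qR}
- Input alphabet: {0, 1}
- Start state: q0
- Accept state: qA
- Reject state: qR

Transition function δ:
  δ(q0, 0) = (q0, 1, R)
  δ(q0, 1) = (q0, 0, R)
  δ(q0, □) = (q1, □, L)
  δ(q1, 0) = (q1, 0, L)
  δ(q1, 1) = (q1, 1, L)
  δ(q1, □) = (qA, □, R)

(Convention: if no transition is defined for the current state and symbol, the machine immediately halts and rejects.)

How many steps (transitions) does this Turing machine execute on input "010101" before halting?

Execution trace:
Initial: [q0]010101
Step 1: δ(q0, 0) = (q0, 1, R) → 1[q0]10101
Step 2: δ(q0, 1) = (q0, 0, R) → 10[q0]0101
Step 3: δ(q0, 0) = (q0, 1, R) → 101[q0]101
Step 4: δ(q0, 1) = (q0, 0, R) → 1010[q0]01
Step 5: δ(q0, 0) = (q0, 1, R) → 10101[q0]1
Step 6: δ(q0, 1) = (q0, 0, R) → 101010[q0]□
Step 7: δ(q0, □) = (q1, □, L) → 10101[q1]0□
Step 8: δ(q1, 0) = (q1, 0, L) → 1010[q1]10□
Step 9: δ(q1, 1) = (q1, 1, L) → 101[q1]010□
Step 10: δ(q1, 0) = (q1, 0, L) → 10[q1]1010□
Step 11: δ(q1, 1) = (q1, 1, L) → 1[q1]01010□
Step 12: δ(q1, 0) = (q1, 0, L) → [q1]101010□
Step 13: δ(q1, 1) = (q1, 1, L) → [q1]□101010□
Step 14: δ(q1, □) = (qA, □, R) → □[qA]101010□

The machine reaches the accept state qA and halts.

The machine executed 14 steps before halting.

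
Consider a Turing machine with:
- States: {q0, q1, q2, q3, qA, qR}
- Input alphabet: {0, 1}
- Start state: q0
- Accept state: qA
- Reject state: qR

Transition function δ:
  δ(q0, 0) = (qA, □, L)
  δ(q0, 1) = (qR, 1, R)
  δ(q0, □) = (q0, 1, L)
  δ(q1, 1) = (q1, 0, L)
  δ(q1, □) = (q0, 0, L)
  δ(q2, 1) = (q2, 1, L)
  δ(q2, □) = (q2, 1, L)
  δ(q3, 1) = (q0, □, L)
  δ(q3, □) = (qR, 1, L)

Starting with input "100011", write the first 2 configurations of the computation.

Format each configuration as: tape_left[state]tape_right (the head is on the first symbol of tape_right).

Transitions applied:
Step 1: δ(q0, 1) = (qR, 1, R)

The first 2 configurations are:
[q0]100011 ⊢ 1[qR]00011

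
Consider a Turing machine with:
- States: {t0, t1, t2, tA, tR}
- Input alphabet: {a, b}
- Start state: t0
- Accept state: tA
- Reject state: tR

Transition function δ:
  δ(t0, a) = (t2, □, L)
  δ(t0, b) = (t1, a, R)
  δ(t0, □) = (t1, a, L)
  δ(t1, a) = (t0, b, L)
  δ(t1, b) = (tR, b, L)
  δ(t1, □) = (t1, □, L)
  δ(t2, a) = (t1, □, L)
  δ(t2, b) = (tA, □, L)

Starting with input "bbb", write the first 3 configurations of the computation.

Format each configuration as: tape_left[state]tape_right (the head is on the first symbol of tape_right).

Transitions applied:
Step 1: δ(t0, b) = (t1, a, R)
Step 2: δ(t1, b) = (tR, b, L)

The first 3 configurations are:
[t0]bbb ⊢ a[t1]bb ⊢ [tR]abb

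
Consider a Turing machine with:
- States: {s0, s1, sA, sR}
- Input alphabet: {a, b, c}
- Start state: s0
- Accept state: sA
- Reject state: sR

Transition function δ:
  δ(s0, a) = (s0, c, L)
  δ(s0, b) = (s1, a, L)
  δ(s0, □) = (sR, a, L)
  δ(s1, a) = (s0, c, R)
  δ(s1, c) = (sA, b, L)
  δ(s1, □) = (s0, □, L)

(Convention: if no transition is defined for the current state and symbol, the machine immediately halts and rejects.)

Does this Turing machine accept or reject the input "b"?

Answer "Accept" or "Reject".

Execution trace:
Initial: [s0]b
Step 1: δ(s0, b) = (s1, a, L) → [s1]□a
Step 2: δ(s1, □) = (s0, □, L) → [s0]□□a
Step 3: δ(s0, □) = (sR, a, L) → [sR]□a□a

The machine reaches the reject state sR and halts.

Answer: Reject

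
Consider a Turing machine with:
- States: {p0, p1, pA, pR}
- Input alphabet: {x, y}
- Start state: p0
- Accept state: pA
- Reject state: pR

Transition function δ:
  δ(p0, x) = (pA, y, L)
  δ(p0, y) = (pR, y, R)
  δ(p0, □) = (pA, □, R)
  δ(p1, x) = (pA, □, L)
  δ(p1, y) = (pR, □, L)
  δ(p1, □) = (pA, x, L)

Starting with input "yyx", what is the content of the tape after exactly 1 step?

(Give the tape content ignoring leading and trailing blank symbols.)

Execution trace:
Initial: [p0]yyx
Step 1: δ(p0, y) = (pR, y, R) → y[pR]yx

The machine reaches the reject state pR and halts.

After 1 step, the tape (ignoring leading/trailing blanks) is: yyx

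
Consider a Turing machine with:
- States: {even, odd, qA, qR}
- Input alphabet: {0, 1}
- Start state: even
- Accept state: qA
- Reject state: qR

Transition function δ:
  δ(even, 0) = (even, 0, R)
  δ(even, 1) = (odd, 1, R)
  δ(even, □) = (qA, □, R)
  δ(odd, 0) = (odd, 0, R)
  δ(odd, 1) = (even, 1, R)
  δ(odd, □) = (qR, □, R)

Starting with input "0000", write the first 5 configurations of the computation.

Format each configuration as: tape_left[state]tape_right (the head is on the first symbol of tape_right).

Transitions applied:
Step 1: δ(even, 0) = (even, 0, R)
Step 2: δ(even, 0) = (even, 0, R)
Step 3: δ(even, 0) = (even, 0, R)
Step 4: δ(even, 0) = (even, 0, R)

The first 5 configurations are:
[even]0000 ⊢ 0[even]000 ⊢ 00[even]00 ⊢ 000[even]0 ⊢ 0000[even]□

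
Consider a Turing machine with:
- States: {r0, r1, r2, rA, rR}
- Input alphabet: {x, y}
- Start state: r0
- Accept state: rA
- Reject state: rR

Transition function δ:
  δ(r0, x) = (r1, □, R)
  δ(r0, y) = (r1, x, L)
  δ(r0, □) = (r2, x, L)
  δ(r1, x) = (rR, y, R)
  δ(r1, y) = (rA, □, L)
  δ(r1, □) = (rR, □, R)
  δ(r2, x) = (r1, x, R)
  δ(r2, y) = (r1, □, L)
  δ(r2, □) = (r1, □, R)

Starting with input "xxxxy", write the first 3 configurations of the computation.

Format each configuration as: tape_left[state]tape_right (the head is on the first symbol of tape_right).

Transitions applied:
Step 1: δ(r0, x) = (r1, □, R)
Step 2: δ(r1, x) = (rR, y, R)

The first 3 configurations are:
[r0]xxxxy ⊢ □[r1]xxxy ⊢ □y[rR]xxy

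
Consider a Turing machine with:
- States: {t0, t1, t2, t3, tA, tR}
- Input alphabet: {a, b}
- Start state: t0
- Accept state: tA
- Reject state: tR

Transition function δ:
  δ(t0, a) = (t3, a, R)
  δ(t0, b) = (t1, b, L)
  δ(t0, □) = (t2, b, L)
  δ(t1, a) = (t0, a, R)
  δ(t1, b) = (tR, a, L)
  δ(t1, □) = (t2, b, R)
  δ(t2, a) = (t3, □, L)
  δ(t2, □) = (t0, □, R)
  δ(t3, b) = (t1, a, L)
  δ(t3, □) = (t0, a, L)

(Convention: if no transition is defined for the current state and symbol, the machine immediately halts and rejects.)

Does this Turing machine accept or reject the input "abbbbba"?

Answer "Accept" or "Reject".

Execution trace:
Initial: [t0]abbbbba
Step 1: δ(t0, a) = (t3, a, R) → a[t3]bbbbba
Step 2: δ(t3, b) = (t1, a, L) → [t1]aabbbba
Step 3: δ(t1, a) = (t0, a, R) → a[t0]abbbba
Step 4: δ(t0, a) = (t3, a, R) → aa[t3]bbbba
Step 5: δ(t3, b) = (t1, a, L) → a[t1]aabbba
Step 6: δ(t1, a) = (t0, a, R) → aa[t0]abbba
Step 7: δ(t0, a) = (t3, a, R) → aaa[t3]bbba
Step 8: δ(t3, b) = (t1, a, L) → aa[t1]aabba
Step 9: δ(t1, a) = (t0, a, R) → aaa[t0]abba
Step 10: δ(t0, a) = (t3, a, R) → aaaa[t3]bba
Step 11: δ(t3, b) = (t1, a, L) → aaa[t1]aaba
Step 12: δ(t1, a) = (t0, a, R) → aaaa[t0]aba
Step 13: δ(t0, a) = (t3, a, R) → aaaaa[t3]ba
Step 14: δ(t3, b) = (t1, a, L) → aaaa[t1]aaa
Step 15: δ(t1, a) = (t0, a, R) → aaaaa[t0]aa
Step 16: δ(t0, a) = (t3, a, R) → aaaaaa[t3]a

No transition is defined for δ(t3, a). By convention the machine halts and rejects.

Answer: Reject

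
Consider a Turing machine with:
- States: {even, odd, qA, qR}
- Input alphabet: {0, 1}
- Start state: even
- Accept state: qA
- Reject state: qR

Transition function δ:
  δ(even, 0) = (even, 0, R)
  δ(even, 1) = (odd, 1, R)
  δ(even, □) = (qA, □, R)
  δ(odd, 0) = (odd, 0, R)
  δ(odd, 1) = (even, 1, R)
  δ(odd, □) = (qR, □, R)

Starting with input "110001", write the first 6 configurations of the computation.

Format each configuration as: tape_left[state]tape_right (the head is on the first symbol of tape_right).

Transitions applied:
Step 1: δ(even, 1) = (odd, 1, R)
Step 2: δ(odd, 1) = (even, 1, R)
Step 3: δ(even, 0) = (even, 0, R)
Step 4: δ(even, 0) = (even, 0, R)
Step 5: δ(even, 0) = (even, 0, R)

The first 6 configurations are:
[even]110001 ⊢ 1[odd]10001 ⊢ 11[even]0001 ⊢ 110[even]001 ⊢ 1100[even]01 ⊢ 11000[even]1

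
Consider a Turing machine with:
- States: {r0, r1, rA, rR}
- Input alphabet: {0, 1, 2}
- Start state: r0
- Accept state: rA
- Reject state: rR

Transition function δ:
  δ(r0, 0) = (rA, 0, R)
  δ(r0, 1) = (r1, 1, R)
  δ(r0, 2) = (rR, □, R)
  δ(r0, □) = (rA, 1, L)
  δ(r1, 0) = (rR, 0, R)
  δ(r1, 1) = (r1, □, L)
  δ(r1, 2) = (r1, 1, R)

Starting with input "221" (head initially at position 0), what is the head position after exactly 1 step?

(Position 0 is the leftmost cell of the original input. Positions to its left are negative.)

Execution trace (head position shown):
Step 0: [r0]221  (head at position 0)
Step 1: move right → □[rR]21  (head at position 1)

After 1 step, the head is at position 1.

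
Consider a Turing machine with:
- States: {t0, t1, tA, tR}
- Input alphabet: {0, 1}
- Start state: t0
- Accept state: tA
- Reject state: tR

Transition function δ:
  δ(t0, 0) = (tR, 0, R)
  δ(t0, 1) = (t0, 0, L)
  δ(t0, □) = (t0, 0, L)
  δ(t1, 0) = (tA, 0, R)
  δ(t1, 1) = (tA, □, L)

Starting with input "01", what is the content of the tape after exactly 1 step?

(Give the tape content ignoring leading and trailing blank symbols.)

Execution trace:
Initial: [t0]01
Step 1: δ(t0, 0) = (tR, 0, R) → 0[tR]1

The machine reaches the reject state tR and halts.

After 1 step, the tape (ignoring leading/trailing blanks) is: 01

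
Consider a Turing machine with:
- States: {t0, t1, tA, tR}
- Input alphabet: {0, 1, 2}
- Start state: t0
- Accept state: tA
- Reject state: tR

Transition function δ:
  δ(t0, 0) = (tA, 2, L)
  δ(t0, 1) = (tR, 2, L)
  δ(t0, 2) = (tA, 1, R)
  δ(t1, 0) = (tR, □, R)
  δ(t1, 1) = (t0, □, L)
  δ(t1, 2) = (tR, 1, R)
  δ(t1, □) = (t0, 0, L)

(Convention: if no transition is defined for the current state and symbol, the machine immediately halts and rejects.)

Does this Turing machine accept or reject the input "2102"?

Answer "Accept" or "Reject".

Execution trace:
Initial: [t0]2102
Step 1: δ(t0, 2) = (tA, 1, R) → 1[tA]102

The machine reaches the accept state tA and halts.

Answer: Accept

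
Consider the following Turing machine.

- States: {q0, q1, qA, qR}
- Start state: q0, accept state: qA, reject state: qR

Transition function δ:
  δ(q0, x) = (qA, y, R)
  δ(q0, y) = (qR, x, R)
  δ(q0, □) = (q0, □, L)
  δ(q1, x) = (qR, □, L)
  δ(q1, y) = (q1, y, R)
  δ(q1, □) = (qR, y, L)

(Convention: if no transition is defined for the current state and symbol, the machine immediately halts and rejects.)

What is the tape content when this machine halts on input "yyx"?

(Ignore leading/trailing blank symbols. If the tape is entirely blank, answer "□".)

Execution trace:
Initial: [q0]yyx
Step 1: δ(q0, y) = (qR, x, R) → x[qR]yx

The machine reaches the reject state qR and halts.

Final tape (ignoring leading/trailing blanks): xyx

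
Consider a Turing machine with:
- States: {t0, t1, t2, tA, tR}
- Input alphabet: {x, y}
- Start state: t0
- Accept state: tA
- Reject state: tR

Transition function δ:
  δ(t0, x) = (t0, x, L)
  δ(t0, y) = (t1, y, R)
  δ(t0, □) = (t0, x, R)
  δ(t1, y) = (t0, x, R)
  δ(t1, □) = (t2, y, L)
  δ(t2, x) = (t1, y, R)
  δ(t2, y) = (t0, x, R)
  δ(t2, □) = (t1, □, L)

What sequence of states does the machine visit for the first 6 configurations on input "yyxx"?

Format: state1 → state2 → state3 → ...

Execution trace:
Initial: [t0]yyxx
Step 1: δ(t0, y) = (t1, y, R) → y[t1]yxx
Step 2: δ(t1, y) = (t0, x, R) → yx[t0]xx
Step 3: δ(t0, x) = (t0, x, L) → y[t0]xxx
Step 4: δ(t0, x) = (t0, x, L) → [t0]yxxx
Step 5: δ(t0, y) = (t1, y, R) → y[t1]xxx

No transition is defined for δ(t1, x). By convention the machine halts and rejects.

State sequence: t0 → t1 → t0 → t0 → t0 → t1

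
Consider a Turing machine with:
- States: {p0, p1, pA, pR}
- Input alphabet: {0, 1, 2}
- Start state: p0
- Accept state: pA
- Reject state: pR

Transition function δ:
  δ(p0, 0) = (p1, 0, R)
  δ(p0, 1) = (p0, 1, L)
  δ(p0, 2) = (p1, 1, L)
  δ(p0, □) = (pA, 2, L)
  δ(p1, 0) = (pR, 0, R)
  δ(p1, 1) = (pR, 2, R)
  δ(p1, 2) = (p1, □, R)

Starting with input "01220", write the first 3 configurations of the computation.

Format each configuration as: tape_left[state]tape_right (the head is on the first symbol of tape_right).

Transitions applied:
Step 1: δ(p0, 0) = (p1, 0, R)
Step 2: δ(p1, 1) = (pR, 2, R)

The first 3 configurations are:
[p0]01220 ⊢ 0[p1]1220 ⊢ 02[pR]220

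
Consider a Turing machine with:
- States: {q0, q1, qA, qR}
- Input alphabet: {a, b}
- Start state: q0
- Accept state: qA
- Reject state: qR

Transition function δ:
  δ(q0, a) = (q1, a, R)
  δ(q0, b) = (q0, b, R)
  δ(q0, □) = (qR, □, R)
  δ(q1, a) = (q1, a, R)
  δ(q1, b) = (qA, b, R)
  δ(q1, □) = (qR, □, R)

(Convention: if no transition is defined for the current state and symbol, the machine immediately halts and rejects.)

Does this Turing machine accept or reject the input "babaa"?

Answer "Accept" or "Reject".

Execution trace:
Initial: [q0]babaa
Step 1: δ(q0, b) = (q0, b, R) → b[q0]abaa
Step 2: δ(q0, a) = (q1, a, R) → ba[q1]baa
Step 3: δ(q1, b) = (qA, b, R) → bab[qA]aa

The machine reaches the accept state qA and halts.

Answer: Accept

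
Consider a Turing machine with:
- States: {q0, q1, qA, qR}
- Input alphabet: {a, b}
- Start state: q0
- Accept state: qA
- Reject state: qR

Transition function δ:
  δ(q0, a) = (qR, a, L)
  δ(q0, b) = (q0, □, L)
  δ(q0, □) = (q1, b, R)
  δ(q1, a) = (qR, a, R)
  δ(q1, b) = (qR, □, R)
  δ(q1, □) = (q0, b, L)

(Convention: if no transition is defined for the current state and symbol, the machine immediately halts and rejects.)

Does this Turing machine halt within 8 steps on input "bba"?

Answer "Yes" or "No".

Execution trace:
Initial: [q0]bba
Step 1: δ(q0, b) = (q0, □, L) → [q0]□□ba
Step 2: δ(q0, □) = (q1, b, R) → b[q1]□ba
Step 3: δ(q1, □) = (q0, b, L) → [q0]bbba
Step 4: δ(q0, b) = (q0, □, L) → [q0]□□bba
Step 5: δ(q0, □) = (q1, b, R) → b[q1]□bba
Step 6: δ(q1, □) = (q0, b, L) → [q0]bbbba
Step 7: δ(q0, b) = (q0, □, L) → [q0]□□bbba
Step 8: δ(q0, □) = (q1, b, R) → b[q1]□bbba

The machine has not reached a halting state after 8 steps.
The machine did not halt within the 8-step bound.

Answer: No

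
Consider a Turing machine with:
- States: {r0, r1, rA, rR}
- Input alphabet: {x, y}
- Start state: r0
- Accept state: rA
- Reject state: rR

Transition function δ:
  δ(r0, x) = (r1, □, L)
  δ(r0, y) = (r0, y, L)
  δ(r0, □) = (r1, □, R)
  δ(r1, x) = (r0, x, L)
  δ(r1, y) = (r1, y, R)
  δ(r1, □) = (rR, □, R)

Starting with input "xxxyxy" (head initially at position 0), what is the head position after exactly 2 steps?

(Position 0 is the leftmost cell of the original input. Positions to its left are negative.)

Execution trace (head position shown):
Step 0: [r0]xxxyxy  (head at position 0)
Step 1: move left → [r1]□□xxyxy  (head at position -1)
Step 2: move right → □[rR]□xxyxy  (head at position 0)

After 2 steps, the head is at position 0.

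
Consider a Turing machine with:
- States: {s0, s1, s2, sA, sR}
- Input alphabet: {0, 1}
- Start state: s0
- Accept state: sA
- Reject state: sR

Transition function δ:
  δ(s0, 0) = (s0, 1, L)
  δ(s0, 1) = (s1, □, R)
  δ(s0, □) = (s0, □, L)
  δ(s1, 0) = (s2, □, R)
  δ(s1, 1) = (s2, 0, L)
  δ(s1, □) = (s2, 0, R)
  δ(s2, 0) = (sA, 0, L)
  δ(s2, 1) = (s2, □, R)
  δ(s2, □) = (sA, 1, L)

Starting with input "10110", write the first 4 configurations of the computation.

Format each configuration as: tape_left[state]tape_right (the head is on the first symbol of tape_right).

Transitions applied:
Step 1: δ(s0, 1) = (s1, □, R)
Step 2: δ(s1, 0) = (s2, □, R)
Step 3: δ(s2, 1) = (s2, □, R)

The first 4 configurations are:
[s0]10110 ⊢ □[s1]0110 ⊢ □□[s2]110 ⊢ □□□[s2]10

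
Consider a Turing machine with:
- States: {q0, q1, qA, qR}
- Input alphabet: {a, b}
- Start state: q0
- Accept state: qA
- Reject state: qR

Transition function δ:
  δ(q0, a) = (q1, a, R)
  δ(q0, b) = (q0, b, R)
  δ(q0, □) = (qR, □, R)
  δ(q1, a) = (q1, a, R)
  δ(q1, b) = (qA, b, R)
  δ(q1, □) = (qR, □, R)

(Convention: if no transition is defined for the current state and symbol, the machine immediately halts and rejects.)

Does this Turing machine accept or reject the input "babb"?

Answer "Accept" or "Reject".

Execution trace:
Initial: [q0]babb
Step 1: δ(q0, b) = (q0, b, R) → b[q0]abb
Step 2: δ(q0, a) = (q1, a, R) → ba[q1]bb
Step 3: δ(q1, b) = (qA, b, R) → bab[qA]b

The machine reaches the accept state qA and halts.

Answer: Accept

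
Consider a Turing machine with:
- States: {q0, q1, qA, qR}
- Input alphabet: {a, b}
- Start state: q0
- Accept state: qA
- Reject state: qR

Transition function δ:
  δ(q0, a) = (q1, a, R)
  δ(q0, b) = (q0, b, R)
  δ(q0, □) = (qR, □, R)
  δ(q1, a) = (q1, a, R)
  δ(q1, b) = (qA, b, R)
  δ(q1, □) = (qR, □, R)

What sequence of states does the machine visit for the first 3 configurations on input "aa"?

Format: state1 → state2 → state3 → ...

Execution trace:
Initial: [q0]aa
Step 1: δ(q0, a) = (q1, a, R) → a[q1]a
Step 2: δ(q1, a) = (q1, a, R) → aa[q1]□

State sequence: q0 → q1 → q1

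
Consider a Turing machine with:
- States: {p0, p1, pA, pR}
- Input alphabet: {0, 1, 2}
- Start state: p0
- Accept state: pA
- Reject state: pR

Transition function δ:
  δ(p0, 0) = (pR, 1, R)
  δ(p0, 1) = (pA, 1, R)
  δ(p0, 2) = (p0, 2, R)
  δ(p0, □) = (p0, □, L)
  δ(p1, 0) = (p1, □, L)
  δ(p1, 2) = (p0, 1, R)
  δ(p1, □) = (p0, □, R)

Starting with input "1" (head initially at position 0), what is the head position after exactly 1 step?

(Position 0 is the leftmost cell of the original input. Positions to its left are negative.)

Execution trace (head position shown):
Step 0: [p0]1  (head at position 0)
Step 1: move right → 1[pA]□  (head at position 1)

After 1 step, the head is at position 1.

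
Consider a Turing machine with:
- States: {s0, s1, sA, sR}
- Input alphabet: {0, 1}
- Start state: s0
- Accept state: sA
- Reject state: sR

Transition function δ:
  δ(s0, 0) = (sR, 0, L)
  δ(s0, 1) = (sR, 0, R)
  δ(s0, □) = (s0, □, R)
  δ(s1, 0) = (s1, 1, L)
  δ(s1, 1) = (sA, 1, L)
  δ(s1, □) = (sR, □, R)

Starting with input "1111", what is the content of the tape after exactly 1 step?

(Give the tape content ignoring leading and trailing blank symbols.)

Execution trace:
Initial: [s0]1111
Step 1: δ(s0, 1) = (sR, 0, R) → 0[sR]111

The machine reaches the reject state sR and halts.

After 1 step, the tape (ignoring leading/trailing blanks) is: 0111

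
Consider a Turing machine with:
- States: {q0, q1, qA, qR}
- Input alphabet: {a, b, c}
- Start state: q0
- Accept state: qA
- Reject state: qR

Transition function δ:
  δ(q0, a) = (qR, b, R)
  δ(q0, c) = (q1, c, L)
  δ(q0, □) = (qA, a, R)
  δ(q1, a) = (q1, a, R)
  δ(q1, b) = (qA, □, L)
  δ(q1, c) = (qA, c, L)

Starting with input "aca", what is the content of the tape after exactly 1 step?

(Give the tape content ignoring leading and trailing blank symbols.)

Execution trace:
Initial: [q0]aca
Step 1: δ(q0, a) = (qR, b, R) → b[qR]ca

The machine reaches the reject state qR and halts.

After 1 step, the tape (ignoring leading/trailing blanks) is: bca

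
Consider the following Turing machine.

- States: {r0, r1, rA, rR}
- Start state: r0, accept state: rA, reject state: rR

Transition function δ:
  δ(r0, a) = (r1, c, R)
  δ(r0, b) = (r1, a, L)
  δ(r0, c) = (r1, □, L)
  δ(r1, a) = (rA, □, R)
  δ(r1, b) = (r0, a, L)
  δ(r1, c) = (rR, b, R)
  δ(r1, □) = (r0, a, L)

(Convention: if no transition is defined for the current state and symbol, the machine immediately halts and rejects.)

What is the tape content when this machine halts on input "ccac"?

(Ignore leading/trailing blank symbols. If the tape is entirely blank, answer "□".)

Execution trace:
Initial: [r0]ccac
Step 1: δ(r0, c) = (r1, □, L) → [r1]□□cac
Step 2: δ(r1, □) = (r0, a, L) → [r0]□a□cac

No transition is defined for δ(r0, □). By convention the machine halts and rejects.

Final tape (ignoring leading/trailing blanks): a□cac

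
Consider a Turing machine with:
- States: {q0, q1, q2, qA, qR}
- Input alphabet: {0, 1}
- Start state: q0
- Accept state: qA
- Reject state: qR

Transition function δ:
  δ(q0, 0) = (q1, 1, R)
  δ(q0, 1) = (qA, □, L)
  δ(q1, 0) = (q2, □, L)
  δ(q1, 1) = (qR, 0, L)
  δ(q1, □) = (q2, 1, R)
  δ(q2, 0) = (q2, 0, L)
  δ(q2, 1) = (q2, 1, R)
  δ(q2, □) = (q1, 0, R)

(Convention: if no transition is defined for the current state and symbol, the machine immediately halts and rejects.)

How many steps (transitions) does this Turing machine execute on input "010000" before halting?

Execution trace:
Initial: [q0]010000
Step 1: δ(q0, 0) = (q1, 1, R) → 1[q1]10000
Step 2: δ(q1, 1) = (qR, 0, L) → [qR]100000

The machine reaches the reject state qR and halts.

The machine executed 2 steps before halting.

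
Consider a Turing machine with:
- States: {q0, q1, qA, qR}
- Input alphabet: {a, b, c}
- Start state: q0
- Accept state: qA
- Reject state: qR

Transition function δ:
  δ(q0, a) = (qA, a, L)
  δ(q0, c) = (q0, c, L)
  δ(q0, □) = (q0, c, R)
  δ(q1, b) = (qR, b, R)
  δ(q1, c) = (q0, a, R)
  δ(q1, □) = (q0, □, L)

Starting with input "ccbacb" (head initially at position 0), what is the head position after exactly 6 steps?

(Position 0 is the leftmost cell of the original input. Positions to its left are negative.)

Execution trace (head position shown):
Step 0: [q0]ccbacb  (head at position 0)
Step 1: move left → [q0]□ccbacb  (head at position -1)
Step 2: move right → c[q0]ccbacb  (head at position 0)
Step 3: move left → [q0]cccbacb  (head at position -1)
Step 4: move left → [q0]□cccbacb  (head at position -2)
Step 5: move right → c[q0]cccbacb  (head at position -1)
Step 6: move left → [q0]ccccbacb  (head at position -2)

After 6 steps, the head is at position -2.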